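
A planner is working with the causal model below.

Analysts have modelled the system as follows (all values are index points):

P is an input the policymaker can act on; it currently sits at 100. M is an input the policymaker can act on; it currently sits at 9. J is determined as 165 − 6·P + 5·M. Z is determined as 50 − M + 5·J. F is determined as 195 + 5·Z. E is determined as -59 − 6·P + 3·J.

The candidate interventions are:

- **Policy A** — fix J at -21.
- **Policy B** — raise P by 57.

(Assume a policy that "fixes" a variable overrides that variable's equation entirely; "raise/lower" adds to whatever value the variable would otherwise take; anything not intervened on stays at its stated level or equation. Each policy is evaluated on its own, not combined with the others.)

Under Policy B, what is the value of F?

-17900

Policy B (P + 57):
  P = 100 + 57 = 157
  M = 9
  J = 165 − 6·157 + 5·9 = -732
  Z = 50 − 9 + 5·(-732) = -3619
  F = 195 + 5·(-3619) = -17900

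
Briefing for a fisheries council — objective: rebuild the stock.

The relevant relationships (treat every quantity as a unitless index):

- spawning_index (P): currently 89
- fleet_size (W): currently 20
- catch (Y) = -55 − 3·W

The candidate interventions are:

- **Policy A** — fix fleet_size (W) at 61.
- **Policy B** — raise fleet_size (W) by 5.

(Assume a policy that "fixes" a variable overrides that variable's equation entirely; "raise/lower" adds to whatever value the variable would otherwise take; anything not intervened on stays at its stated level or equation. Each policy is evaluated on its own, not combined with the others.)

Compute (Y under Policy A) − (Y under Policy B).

Policy A (W := 61):
  W = 61
  Y = -55 − 3·61 = -238
Policy B (W + 5):
  W = 20 + 5 = 25
  Y = -55 − 3·25 = -130
Y: -238 − (-130) = -108

-108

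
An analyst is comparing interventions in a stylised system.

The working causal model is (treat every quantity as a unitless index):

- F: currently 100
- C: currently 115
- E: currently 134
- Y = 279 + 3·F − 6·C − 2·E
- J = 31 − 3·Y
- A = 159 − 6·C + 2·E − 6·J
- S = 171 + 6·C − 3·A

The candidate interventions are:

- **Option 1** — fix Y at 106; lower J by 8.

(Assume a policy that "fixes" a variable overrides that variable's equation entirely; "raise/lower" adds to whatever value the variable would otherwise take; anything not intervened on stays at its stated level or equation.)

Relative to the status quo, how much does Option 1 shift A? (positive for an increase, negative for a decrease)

8778

Baseline:
  F = 100
  C = 115
  E = 134
  Y = 279 + 3·100 − 6·115 − 2·134 = -379
  J = 31 − 3·(-379) = 1168
  A = 159 − 6·115 + 2·134 − 6·1168 = -7271
Option 1 (Y := 106, J − 8):
  F = 100
  C = 115
  E = 134
  Y = 106
  J = 31 − 3·106 (−8 from intervention) = -295
  A = 159 − 6·115 + 2·134 − 6·(-295) = 1507
Change in A: 1507 − (-7271) = 8778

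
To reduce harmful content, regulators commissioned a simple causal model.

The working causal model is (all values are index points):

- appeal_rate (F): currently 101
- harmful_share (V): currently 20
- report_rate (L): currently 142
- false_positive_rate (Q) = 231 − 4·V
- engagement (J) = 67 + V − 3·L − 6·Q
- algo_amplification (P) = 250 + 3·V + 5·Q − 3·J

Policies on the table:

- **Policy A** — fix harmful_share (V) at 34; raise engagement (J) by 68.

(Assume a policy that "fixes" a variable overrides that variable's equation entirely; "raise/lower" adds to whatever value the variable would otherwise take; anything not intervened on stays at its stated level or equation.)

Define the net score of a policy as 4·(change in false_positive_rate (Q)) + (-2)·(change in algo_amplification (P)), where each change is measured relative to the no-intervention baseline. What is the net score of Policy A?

Baseline:
  V = 20
  L = 142
  Q = 231 − 4·20 = 151
  J = 67 + 20 − 3·142 − 6·151 = -1245
  P = 250 + 3·20 + 5·151 − 3·(-1245) = 4800
Policy A (V := 34, J + 68):
  V = 34
  L = 142
  Q = 231 − 4·34 = 95
  J = 67 + 34 − 3·142 − 6·95 (+68 from intervention) = -827
  P = 250 + 3·34 + 5·95 − 3·(-827) = 3308
ΔQ = 95 − 151 = -56; ΔP = 3308 − 4800 = -1492
Score = 4·(-56) + (-2)·(-1492) = 2760

2760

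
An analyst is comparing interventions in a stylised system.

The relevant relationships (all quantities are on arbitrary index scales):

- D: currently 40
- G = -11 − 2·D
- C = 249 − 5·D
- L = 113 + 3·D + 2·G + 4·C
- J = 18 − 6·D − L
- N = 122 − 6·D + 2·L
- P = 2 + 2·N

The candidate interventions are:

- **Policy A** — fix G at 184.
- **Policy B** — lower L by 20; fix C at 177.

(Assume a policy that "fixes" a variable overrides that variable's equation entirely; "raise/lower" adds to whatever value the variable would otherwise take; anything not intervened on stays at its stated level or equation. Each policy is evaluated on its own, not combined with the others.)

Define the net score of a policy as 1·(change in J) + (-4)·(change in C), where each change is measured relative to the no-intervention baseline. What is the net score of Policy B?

Baseline:
  D = 40
  G = -11 − 2·40 = -91
  C = 249 − 5·40 = 49
  L = 113 + 3·40 + 2·(-91) + 4·49 = 247
  J = 18 − 6·40 − 247 = -469
Policy B (L − 20, C := 177):
  D = 40
  G = -11 − 2·40 = -91
  C = 177
  L = 113 + 3·40 + 2·(-91) + 4·177 (−20 from intervention) = 739
  J = 18 − 6·40 − 739 = -961
ΔJ = -961 − (-469) = -492; ΔC = 177 − 49 = 128
Score = 1·(-492) + (-4)·128 = -1004

-1004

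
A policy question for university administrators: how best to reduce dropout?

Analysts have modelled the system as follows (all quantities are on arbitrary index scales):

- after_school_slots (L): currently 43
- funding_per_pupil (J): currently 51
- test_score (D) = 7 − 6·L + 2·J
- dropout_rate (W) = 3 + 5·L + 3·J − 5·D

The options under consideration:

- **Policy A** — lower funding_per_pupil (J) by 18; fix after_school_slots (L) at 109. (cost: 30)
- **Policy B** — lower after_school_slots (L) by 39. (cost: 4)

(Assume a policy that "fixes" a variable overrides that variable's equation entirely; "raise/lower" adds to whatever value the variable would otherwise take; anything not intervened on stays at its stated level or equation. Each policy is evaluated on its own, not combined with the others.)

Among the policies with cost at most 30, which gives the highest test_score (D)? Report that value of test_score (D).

85

Policy A (J − 18, L := 109):
  L = 109
  J = 51 − 18 = 33
  D = 7 − 6·109 + 2·33 = -581
Policy B (L − 39):
  L = 43 − 39 = 4
  J = 51
  D = 7 − 6·4 + 2·51 = 85
Comparing — Policy A: D=-581, Policy B: D=85. Highest is 85 (Policy B).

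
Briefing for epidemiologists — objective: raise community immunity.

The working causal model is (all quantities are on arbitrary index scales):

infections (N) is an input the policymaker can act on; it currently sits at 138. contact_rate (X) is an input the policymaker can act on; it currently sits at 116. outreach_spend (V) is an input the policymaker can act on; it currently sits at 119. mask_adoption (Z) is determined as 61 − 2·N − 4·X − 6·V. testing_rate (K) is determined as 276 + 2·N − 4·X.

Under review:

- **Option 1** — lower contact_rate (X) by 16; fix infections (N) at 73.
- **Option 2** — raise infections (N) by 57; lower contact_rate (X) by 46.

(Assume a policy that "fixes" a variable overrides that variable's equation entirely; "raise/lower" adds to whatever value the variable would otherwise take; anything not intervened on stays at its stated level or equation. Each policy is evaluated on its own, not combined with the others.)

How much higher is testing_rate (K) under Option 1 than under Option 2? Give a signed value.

-364

Option 1 (X − 16, N := 73):
  N = 73
  X = 116 − 16 = 100
  K = 276 + 2·73 − 4·100 = 22
Option 2 (N + 57, X − 46):
  N = 138 + 57 = 195
  X = 116 − 46 = 70
  K = 276 + 2·195 − 4·70 = 386
K: 22 − 386 = -364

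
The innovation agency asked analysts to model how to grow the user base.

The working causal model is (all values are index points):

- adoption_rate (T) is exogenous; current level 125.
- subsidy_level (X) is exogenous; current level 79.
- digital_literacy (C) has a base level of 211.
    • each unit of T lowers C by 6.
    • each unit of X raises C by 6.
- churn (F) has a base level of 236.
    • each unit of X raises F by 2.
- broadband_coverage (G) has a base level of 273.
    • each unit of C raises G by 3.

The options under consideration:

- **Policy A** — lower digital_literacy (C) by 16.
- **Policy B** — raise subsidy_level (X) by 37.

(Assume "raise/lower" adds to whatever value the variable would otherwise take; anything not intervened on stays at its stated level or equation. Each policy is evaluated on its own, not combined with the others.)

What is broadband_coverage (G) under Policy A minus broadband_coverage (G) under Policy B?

Policy A (C − 16):
  T = 125
  X = 79
  C = 211 − 6·125 + 6·79 (−16 from intervention) = -81
  G = 273 + 3·(-81) = 30
Policy B (X + 37):
  T = 125
  X = 79 + 37 = 116
  C = 211 − 6·125 + 6·116 = 157
  G = 273 + 3·157 = 744
G: 30 − 744 = -714

-714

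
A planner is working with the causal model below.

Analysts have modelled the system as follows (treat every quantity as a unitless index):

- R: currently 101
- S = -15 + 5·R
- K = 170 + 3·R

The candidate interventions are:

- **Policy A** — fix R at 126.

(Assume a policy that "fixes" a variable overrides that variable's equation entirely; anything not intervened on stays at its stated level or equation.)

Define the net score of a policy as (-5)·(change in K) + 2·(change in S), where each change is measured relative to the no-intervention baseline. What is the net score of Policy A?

Baseline:
  R = 101
  S = -15 + 5·101 = 490
  K = 170 + 3·101 = 473
Policy A (R := 126):
  R = 126
  S = -15 + 5·126 = 615
  K = 170 + 3·126 = 548
ΔK = 548 − 473 = 75; ΔS = 615 − 490 = 125
Score = (-5)·75 + 2·125 = -125

-125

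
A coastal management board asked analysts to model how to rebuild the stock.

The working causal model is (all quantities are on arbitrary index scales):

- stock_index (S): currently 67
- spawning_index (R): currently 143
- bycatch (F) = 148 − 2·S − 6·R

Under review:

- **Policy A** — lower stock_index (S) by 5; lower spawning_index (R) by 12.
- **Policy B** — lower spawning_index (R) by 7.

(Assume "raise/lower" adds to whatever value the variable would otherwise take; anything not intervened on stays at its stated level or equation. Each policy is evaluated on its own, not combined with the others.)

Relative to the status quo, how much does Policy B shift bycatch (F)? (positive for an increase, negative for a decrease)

42

Baseline:
  S = 67
  R = 143
  F = 148 − 2·67 − 6·143 = -844
Policy B (R − 7):
  S = 67
  R = 143 − 7 = 136
  F = 148 − 2·67 − 6·136 = -802
Change in F: -802 − (-844) = 42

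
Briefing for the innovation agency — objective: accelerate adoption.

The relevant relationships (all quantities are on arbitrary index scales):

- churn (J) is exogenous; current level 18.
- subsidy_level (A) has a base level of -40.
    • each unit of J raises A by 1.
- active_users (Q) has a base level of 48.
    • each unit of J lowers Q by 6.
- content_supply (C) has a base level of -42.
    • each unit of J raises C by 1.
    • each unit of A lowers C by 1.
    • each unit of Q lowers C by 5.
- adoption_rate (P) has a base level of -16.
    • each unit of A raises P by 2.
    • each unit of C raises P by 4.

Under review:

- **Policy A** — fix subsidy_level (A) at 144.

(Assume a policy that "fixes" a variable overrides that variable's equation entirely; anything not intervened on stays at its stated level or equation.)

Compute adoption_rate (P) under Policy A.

Policy A (A := 144):
  J = 18
  A = 144
  Q = 48 − 6·18 = -60
  C = -42 + 18 − 144 − 5·(-60) = 132
  P = -16 + 2·144 + 4·132 = 800

800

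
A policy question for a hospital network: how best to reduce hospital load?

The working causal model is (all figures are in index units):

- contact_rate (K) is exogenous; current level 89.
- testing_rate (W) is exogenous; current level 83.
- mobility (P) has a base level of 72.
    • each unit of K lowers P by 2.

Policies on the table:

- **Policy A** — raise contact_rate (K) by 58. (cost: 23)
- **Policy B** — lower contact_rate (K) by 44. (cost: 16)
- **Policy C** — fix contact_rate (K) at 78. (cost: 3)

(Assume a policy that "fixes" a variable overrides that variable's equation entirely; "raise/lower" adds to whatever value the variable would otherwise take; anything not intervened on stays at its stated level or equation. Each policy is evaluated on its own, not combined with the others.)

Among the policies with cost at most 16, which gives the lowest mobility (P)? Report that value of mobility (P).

Policy B (K − 44):
  K = 89 − 44 = 45
  P = 72 − 2·45 = -18
Policy C (K := 78):
  K = 78
  P = 72 − 2·78 = -84
Comparing — Policy B: P=-18, Policy C: P=-84. Lowest is -84 (Policy C).

-84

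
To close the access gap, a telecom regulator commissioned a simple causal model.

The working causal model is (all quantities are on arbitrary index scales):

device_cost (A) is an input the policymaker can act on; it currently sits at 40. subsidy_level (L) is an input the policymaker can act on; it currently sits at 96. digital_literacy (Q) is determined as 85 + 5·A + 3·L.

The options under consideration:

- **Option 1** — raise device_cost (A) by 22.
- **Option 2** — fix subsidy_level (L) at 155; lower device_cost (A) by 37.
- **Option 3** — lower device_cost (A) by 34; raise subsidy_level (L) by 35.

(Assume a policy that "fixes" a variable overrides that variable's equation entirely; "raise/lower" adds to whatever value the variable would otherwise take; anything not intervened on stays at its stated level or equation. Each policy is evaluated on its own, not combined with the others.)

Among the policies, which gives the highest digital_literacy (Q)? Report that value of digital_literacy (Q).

Option 1 (A + 22):
  A = 40 + 22 = 62
  L = 96
  Q = 85 + 5·62 + 3·96 = 683
Option 2 (L := 155, A − 37):
  A = 40 − 37 = 3
  L = 155
  Q = 85 + 5·3 + 3·155 = 565
Option 3 (A − 34, L + 35):
  A = 40 − 34 = 6
  L = 96 + 35 = 131
  Q = 85 + 5·6 + 3·131 = 508
Comparing — Option 1: Q=683, Option 2: Q=565, Option 3: Q=508. Highest is 683 (Option 1).

683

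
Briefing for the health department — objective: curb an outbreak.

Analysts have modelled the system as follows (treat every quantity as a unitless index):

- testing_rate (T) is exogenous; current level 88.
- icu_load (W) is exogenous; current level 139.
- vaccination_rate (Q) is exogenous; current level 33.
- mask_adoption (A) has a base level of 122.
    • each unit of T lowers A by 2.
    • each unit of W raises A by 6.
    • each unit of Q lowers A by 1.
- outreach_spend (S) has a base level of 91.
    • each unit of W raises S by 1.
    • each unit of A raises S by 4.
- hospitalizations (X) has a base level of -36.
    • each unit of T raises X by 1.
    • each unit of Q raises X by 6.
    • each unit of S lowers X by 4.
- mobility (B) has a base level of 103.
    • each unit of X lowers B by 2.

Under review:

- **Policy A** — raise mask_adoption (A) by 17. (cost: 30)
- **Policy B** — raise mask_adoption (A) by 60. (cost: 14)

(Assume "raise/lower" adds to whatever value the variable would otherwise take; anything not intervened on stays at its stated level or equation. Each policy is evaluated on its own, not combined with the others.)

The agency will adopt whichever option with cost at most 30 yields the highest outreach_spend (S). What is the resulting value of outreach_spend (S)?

Policy A (A + 17):
  T = 88
  W = 139
  Q = 33
  A = 122 − 2·88 + 6·139 − 33 (+17 from intervention) = 764
  S = 91 + 139 + 4·764 = 3286
Policy B (A + 60):
  T = 88
  W = 139
  Q = 33
  A = 122 − 2·88 + 6·139 − 33 (+60 from intervention) = 807
  S = 91 + 139 + 4·807 = 3458
Comparing — Policy A: S=3286, Policy B: S=3458. Highest is 3458 (Policy B).

3458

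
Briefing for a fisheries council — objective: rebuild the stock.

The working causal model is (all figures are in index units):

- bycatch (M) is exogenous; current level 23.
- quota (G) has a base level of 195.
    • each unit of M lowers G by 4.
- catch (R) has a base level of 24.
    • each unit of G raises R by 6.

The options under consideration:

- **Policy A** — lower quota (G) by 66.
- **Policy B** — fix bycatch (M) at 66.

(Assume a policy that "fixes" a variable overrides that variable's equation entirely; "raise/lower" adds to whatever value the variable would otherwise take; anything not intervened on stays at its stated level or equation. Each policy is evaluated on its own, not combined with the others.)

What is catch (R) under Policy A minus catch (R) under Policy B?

Policy A (G − 66):
  M = 23
  G = 195 − 4·23 (−66 from intervention) = 37
  R = 24 + 6·37 = 246
Policy B (M := 66):
  M = 66
  G = 195 − 4·66 = -69
  R = 24 + 6·(-69) = -390
R: 246 − (-390) = 636

636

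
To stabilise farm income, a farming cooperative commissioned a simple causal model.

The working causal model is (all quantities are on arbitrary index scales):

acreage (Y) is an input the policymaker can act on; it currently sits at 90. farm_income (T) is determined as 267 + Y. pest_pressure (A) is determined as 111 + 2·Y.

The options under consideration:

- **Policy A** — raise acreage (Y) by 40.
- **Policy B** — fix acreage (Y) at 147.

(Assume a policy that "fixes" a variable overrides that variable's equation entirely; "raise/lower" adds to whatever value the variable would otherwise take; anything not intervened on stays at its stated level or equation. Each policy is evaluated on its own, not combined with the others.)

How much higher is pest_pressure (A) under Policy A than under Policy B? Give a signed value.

-34

Policy A (Y + 40):
  Y = 90 + 40 = 130
  A = 111 + 2·130 = 371
Policy B (Y := 147):
  Y = 147
  A = 111 + 2·147 = 405
A: 371 − 405 = -34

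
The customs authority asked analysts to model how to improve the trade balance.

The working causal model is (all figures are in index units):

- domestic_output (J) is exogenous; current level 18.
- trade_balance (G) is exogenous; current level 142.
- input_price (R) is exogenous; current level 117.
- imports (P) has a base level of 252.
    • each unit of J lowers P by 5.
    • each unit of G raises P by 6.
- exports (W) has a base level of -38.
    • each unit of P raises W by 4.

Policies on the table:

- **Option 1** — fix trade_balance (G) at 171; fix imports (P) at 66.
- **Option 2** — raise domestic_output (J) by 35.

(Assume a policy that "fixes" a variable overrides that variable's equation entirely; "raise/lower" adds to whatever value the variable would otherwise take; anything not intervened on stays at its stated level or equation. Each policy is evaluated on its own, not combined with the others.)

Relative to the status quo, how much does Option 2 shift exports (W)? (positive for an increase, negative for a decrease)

Baseline:
  J = 18
  G = 142
  P = 252 − 5·18 + 6·142 = 1014
  W = -38 + 4·1014 = 4018
Option 2 (J + 35):
  J = 18 + 35 = 53
  G = 142
  P = 252 − 5·53 + 6·142 = 839
  W = -38 + 4·839 = 3318
Change in W: 3318 − 4018 = -700

-700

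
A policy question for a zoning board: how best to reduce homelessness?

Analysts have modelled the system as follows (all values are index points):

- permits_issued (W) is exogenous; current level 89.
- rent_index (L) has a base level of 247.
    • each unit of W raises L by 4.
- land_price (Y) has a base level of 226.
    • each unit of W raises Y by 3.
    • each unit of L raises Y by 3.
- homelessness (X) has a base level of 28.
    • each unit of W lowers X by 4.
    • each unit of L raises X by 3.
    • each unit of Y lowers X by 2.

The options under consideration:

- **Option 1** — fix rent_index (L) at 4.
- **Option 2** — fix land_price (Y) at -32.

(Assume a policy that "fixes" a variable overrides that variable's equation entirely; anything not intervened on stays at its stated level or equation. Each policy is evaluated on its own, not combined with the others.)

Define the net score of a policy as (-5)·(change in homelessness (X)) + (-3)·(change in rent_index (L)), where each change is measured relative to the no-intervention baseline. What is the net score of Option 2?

-23340

Baseline:
  W = 89
  L = 247 + 4·89 = 603
  Y = 226 + 3·89 + 3·603 = 2302
  X = 28 − 4·89 + 3·603 − 2·2302 = -3123
Option 2 (Y := -32):
  W = 89
  L = 247 + 4·89 = 603
  Y = -32
  X = 28 − 4·89 + 3·603 − 2·(-32) = 1545
ΔX = 1545 − (-3123) = 4668; ΔL = 603 − 603 = 0
Score = (-5)·4668 + (-3)·0 = -23340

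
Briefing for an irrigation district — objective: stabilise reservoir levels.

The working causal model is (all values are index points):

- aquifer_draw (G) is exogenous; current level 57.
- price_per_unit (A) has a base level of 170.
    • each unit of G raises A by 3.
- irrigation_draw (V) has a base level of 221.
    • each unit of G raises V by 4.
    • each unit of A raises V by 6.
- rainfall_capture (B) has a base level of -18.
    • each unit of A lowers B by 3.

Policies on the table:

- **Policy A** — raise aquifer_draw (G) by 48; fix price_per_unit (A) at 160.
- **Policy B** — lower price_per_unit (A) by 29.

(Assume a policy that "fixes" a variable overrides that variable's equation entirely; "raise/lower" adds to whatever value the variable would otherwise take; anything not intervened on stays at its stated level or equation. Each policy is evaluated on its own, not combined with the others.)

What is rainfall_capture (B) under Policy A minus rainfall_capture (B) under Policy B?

456

Policy A (G + 48, A := 160):
  G = 57 + 48 = 105
  A = 160
  B = -18 − 3·160 = -498
Policy B (A − 29):
  G = 57
  A = 170 + 3·57 (−29 from intervention) = 312
  B = -18 − 3·312 = -954
B: -498 − (-954) = 456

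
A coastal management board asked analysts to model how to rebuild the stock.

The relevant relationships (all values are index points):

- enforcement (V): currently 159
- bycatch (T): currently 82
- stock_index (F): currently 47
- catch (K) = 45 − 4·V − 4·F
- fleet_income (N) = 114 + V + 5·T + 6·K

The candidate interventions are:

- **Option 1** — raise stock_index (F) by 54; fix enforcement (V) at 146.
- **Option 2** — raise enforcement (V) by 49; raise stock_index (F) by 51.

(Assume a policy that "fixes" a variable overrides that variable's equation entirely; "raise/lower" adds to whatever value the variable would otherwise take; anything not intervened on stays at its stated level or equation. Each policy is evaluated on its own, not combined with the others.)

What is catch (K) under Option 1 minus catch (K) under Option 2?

236

Option 1 (F + 54, V := 146):
  V = 146
  F = 47 + 54 = 101
  K = 45 − 4·146 − 4·101 = -943
Option 2 (V + 49, F + 51):
  V = 159 + 49 = 208
  F = 47 + 51 = 98
  K = 45 − 4·208 − 4·98 = -1179
K: -943 − (-1179) = 236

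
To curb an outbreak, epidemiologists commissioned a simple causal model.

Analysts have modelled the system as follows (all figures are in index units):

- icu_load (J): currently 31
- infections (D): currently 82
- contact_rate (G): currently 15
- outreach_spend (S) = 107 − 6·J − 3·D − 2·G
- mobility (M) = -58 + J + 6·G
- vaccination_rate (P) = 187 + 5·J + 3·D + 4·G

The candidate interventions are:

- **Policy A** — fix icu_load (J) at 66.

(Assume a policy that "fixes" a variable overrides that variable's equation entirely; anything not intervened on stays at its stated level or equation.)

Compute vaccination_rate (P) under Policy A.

823

Policy A (J := 66):
  J = 66
  D = 82
  G = 15
  P = 187 + 5·66 + 3·82 + 4·15 = 823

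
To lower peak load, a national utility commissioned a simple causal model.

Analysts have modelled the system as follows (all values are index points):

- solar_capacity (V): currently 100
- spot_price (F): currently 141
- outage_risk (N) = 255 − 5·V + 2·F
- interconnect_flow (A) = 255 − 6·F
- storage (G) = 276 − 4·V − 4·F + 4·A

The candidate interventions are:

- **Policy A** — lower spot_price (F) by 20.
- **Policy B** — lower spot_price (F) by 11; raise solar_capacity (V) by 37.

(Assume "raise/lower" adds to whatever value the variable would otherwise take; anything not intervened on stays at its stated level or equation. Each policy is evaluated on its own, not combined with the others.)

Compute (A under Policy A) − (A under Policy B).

Policy A (F − 20):
  F = 141 − 20 = 121
  A = 255 − 6·121 = -471
Policy B (F − 11, V + 37):
  F = 141 − 11 = 130
  A = 255 − 6·130 = -525
A: -471 − (-525) = 54

54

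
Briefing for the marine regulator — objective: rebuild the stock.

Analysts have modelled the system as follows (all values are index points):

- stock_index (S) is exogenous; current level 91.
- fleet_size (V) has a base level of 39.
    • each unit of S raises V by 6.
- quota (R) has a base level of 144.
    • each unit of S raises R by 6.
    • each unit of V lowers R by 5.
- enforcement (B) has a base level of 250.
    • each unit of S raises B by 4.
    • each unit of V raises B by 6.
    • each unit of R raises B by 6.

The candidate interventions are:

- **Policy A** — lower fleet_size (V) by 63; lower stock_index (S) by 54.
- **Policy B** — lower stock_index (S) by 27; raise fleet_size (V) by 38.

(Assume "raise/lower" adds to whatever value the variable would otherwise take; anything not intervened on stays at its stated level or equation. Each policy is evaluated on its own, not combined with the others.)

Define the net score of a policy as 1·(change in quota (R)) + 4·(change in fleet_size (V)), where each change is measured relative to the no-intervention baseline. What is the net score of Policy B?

Baseline:
  S = 91
  V = 39 + 6·91 = 585
  R = 144 + 6·91 − 5·585 = -2235
Policy B (S − 27, V + 38):
  S = 91 − 27 = 64
  V = 39 + 6·64 (+38 from intervention) = 461
  R = 144 + 6·64 − 5·461 = -1777
ΔR = -1777 − (-2235) = 458; ΔV = 461 − 585 = -124
Score = 1·458 + 4·(-124) = -38

-38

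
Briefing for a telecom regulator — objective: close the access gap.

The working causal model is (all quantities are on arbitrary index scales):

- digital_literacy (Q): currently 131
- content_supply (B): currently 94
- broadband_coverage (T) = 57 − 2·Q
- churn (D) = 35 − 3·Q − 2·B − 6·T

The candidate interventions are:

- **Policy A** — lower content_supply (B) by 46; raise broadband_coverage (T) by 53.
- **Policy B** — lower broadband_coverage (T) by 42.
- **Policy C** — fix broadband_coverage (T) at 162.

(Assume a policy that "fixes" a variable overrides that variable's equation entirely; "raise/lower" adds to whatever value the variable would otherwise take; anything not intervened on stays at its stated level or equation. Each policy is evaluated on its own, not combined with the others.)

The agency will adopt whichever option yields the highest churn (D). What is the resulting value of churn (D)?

Policy A (B − 46, T + 53):
  Q = 131
  B = 94 − 46 = 48
  T = 57 − 2·131 (+53 from intervention) = -152
  D = 35 − 3·131 − 2·48 − 6·(-152) = 458
Policy B (T − 42):
  Q = 131
  B = 94
  T = 57 − 2·131 (−42 from intervention) = -247
  D = 35 − 3·131 − 2·94 − 6·(-247) = 936
Policy C (T := 162):
  Q = 131
  B = 94
  T = 162
  D = 35 − 3·131 − 2·94 − 6·162 = -1518
Comparing — Policy A: D=458, Policy B: D=936, Policy C: D=-1518. Highest is 936 (Policy B).

936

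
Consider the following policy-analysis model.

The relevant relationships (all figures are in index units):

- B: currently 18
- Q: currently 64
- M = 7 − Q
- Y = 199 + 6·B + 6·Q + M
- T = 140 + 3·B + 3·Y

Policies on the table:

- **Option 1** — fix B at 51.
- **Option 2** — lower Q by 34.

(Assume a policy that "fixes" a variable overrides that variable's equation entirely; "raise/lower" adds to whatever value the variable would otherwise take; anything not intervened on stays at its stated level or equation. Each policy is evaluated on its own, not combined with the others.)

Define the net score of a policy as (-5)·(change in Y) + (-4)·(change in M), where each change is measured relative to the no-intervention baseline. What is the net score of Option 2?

Baseline:
  B = 18
  Q = 64
  M = 7 − 64 = -57
  Y = 199 + 6·18 + 6·64 + (-57) = 634
Option 2 (Q − 34):
  B = 18
  Q = 64 − 34 = 30
  M = 7 − 30 = -23
  Y = 199 + 6·18 + 6·30 + (-23) = 464
ΔY = 464 − 634 = -170; ΔM = -23 − (-57) = 34
Score = (-5)·(-170) + (-4)·34 = 714

714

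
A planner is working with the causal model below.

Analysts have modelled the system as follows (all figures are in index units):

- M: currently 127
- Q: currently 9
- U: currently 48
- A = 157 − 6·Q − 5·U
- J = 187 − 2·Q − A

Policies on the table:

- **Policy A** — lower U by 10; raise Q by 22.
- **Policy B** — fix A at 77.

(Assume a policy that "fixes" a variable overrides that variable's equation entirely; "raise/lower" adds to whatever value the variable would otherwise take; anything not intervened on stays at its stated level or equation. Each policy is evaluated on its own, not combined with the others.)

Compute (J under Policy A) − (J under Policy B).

Policy A (U − 10, Q + 22):
  Q = 9 + 22 = 31
  U = 48 − 10 = 38
  A = 157 − 6·31 − 5·38 = -219
  J = 187 − 2·31 − (-219) = 344
Policy B (A := 77):
  Q = 9
  U = 48
  A = 77
  J = 187 − 2·9 − 77 = 92
J: 344 − 92 = 252

252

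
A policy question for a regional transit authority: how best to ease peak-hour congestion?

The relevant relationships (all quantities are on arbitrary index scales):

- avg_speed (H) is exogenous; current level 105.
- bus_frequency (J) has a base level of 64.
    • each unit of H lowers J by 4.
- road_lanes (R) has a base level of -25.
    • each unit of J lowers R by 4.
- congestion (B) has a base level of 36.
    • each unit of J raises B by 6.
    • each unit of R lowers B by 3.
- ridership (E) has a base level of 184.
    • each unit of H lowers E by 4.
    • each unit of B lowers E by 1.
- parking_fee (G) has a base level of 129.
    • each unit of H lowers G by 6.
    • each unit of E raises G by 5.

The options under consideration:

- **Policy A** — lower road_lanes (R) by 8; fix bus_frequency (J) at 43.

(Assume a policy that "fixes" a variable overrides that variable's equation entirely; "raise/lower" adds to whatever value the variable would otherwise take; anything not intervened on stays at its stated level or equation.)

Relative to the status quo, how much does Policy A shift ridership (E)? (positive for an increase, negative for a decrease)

-7206

Baseline:
  H = 105
  J = 64 − 4·105 = -356
  R = -25 − 4·(-356) = 1399
  B = 36 + 6·(-356) − 3·1399 = -6297
  E = 184 − 4·105 − (-6297) = 6061
Policy A (R − 8, J := 43):
  H = 105
  J = 43
  R = -25 − 4·43 (−8 from intervention) = -205
  B = 36 + 6·43 − 3·(-205) = 909
  E = 184 − 4·105 − 909 = -1145
Change in E: -1145 − 6061 = -7206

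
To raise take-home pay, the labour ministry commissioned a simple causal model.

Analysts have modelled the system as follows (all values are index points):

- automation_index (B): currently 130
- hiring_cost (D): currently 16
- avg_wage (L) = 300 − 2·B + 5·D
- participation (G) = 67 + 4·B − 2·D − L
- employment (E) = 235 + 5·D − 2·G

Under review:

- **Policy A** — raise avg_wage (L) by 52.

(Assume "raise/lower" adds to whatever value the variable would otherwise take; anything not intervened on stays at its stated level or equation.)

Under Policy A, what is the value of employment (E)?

-451

Policy A (L + 52):
  B = 130
  D = 16
  L = 300 − 2·130 + 5·16 (+52 from intervention) = 172
  G = 67 + 4·130 − 2·16 − 172 = 383
  E = 235 + 5·16 − 2·383 = -451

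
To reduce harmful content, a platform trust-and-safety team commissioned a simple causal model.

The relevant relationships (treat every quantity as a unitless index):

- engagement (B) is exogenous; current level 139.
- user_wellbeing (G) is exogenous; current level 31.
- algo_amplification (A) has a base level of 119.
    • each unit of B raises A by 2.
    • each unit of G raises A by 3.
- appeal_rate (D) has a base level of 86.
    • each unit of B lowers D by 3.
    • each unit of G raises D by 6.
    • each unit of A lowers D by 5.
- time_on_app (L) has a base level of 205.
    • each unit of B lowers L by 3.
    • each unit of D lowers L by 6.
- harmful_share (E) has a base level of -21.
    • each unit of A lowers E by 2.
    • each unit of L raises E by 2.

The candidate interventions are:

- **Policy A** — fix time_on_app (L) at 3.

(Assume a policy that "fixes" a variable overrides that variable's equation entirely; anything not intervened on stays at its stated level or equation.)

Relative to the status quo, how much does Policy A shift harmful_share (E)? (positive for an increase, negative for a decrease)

Baseline:
  B = 139
  G = 31
  A = 119 + 2·139 + 3·31 = 490
  D = 86 − 3·139 + 6·31 − 5·490 = -2595
  L = 205 − 3·139 − 6·(-2595) = 15358
  E = -21 − 2·490 + 2·15358 = 29715
Policy A (L := 3):
  B = 139
  G = 31
  A = 119 + 2·139 + 3·31 = 490
  D = 86 − 3·139 + 6·31 − 5·490 = -2595
  L = 3
  E = -21 − 2·490 + 2·3 = -995
Change in E: -995 − 29715 = -30710

-30710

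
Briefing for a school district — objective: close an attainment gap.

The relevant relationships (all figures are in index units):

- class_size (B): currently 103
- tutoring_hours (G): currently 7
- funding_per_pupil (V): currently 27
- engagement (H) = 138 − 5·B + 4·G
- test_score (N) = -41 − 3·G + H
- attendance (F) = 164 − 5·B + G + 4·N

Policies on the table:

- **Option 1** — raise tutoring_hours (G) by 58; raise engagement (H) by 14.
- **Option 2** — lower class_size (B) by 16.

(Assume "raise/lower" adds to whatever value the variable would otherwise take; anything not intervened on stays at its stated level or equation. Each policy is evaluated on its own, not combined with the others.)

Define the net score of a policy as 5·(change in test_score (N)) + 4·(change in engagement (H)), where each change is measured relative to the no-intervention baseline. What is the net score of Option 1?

Baseline:
  B = 103
  G = 7
  H = 138 − 5·103 + 4·7 = -349
  N = -41 − 3·7 + (-349) = -411
Option 1 (G + 58, H + 14):
  B = 103
  G = 7 + 58 = 65
  H = 138 − 5·103 + 4·65 (+14 from intervention) = -103
  N = -41 − 3·65 + (-103) = -339
ΔN = -339 − (-411) = 72; ΔH = -103 − (-349) = 246
Score = 5·72 + 4·246 = 1344

1344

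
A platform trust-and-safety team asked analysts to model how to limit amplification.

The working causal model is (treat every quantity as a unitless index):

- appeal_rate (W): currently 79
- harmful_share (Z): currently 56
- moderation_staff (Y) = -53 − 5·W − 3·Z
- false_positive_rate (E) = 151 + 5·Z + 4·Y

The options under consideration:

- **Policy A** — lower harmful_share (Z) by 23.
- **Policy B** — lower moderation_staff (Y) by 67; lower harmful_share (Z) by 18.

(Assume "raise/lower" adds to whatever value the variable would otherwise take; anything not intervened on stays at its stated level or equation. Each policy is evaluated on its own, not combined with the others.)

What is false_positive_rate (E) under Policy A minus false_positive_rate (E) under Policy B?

Policy A (Z − 23):
  W = 79
  Z = 56 − 23 = 33
  Y = -53 − 5·79 − 3·33 = -547
  E = 151 + 5·33 + 4·(-547) = -1872
Policy B (Y − 67, Z − 18):
  W = 79
  Z = 56 − 18 = 38
  Y = -53 − 5·79 − 3·38 (−67 from intervention) = -629
  E = 151 + 5·38 + 4·(-629) = -2175
E: -1872 − (-2175) = 303

303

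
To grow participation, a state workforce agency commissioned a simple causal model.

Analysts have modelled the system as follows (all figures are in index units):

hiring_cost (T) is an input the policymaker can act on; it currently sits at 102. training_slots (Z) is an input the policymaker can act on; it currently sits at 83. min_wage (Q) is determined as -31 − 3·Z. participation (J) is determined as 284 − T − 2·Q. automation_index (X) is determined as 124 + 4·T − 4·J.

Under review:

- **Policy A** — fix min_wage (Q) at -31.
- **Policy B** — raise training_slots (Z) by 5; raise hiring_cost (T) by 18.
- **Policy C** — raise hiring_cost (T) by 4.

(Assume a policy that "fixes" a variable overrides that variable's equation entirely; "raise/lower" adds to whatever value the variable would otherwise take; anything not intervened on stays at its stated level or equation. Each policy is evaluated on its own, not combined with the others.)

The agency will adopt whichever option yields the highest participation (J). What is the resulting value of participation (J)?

Policy A (Q := -31):
  T = 102
  Z = 83
  Q = -31
  J = 284 − 102 − 2·(-31) = 244
Policy B (Z + 5, T + 18):
  T = 102 + 18 = 120
  Z = 83 + 5 = 88
  Q = -31 − 3·88 = -295
  J = 284 − 120 − 2·(-295) = 754
Policy C (T + 4):
  T = 102 + 4 = 106
  Z = 83
  Q = -31 − 3·83 = -280
  J = 284 − 106 − 2·(-280) = 738
Comparing — Policy A: J=244, Policy B: J=754, Policy C: J=738. Highest is 754 (Policy B).

754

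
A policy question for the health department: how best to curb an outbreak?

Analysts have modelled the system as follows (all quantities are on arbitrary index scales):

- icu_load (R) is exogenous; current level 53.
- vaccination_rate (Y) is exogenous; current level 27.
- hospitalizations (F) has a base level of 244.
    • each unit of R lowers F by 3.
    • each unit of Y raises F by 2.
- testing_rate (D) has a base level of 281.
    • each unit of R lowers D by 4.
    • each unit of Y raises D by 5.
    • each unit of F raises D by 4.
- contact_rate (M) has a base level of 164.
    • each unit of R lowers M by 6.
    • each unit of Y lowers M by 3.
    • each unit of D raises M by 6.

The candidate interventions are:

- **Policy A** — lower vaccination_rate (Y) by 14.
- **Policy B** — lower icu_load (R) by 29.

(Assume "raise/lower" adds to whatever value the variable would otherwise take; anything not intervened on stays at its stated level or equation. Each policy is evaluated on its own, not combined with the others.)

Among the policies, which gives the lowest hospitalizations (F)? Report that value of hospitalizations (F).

111

Policy A (Y − 14):
  R = 53
  Y = 27 − 14 = 13
  F = 244 − 3·53 + 2·13 = 111
Policy B (R − 29):
  R = 53 − 29 = 24
  Y = 27
  F = 244 − 3·24 + 2·27 = 226
Comparing — Policy A: F=111, Policy B: F=226. Lowest is 111 (Policy A).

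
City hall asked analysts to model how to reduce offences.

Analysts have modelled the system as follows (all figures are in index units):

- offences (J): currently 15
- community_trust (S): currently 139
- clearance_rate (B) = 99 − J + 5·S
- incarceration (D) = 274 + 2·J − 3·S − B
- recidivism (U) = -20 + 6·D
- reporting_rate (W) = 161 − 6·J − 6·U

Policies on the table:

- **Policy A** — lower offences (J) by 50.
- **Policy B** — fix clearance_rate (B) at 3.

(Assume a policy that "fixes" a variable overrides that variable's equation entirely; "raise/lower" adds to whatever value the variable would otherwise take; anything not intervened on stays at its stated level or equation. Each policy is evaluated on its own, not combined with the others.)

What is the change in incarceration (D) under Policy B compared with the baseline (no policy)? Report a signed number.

776

Baseline:
  J = 15
  S = 139
  B = 99 − 15 + 5·139 = 779
  D = 274 + 2·15 − 3·139 − 779 = -892
Policy B (B := 3):
  J = 15
  S = 139
  B = 3
  D = 274 + 2·15 − 3·139 − 3 = -116
Change in D: -116 − (-892) = 776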